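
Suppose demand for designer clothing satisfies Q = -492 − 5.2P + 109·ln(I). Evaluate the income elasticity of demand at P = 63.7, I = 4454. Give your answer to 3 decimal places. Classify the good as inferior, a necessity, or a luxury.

1.178 (luxury)

At P = 63.7, I = 4454: Q = 92.530.
Holding P constant, ∂Q/∂I = 109/I = 0.0244724.
η_I = (∂Q/∂I)·(I/Q) = 0.0244724 × (4454/92.530) = 1.178.
Since η > 1, this is a luxury.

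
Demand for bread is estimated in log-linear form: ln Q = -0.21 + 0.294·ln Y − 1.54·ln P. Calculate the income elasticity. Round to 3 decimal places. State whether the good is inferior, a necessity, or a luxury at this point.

0.294 (necessity)

In a log-linear demand, the coefficient on ln Y is the income elasticity.
So η = 0.294.
0 < η < 1 ⇒ necessity.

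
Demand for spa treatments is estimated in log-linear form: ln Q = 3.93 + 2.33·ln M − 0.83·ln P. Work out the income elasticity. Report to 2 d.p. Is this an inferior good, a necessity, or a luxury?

In a log-linear demand, the coefficient on ln M is the income elasticity.
So η = 2.33.
η > 1 ⇒ luxury.

2.33 (luxury)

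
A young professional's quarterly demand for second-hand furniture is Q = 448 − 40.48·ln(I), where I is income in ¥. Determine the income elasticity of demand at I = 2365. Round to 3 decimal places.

-0.303

At I = 2365: Q = 133.530.
dQ/dI = -40.48/I = -0.0171163 at this income.
η = (dQ/dI)·(I/Q) = -0.0171163 × (2365/133.530) = -0.303.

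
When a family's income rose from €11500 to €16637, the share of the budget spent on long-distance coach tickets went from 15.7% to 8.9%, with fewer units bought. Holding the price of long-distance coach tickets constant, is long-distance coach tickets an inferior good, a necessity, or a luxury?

inferior good

Quantity demanded falls as income rises, so η < 0.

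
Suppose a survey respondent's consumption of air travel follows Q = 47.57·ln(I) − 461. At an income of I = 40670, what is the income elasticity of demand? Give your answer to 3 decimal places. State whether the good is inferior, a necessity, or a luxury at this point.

At I = 40670: Q = 43.872.
dQ/dI = 47.57/I = 0.00116966 at this income.
η = (dQ/dI)·(I/Q) = 0.00116966 × (40670/43.872) = 1.084.
Since η > 1, the good is a luxury.

1.084 (luxury)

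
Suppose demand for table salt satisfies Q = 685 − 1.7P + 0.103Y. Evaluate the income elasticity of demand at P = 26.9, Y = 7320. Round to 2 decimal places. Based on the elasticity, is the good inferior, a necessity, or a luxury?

At P = 26.9, Y = 7320: Q = 1393.230.
Holding P constant, ∂Q/∂Y = 0.103.
η_Y = (∂Q/∂Y)·(Y/Q) = 0.103 × (7320/1393.230) = 0.54.
Since 0 < η < 1, this is a necessity.

0.54 (necessity)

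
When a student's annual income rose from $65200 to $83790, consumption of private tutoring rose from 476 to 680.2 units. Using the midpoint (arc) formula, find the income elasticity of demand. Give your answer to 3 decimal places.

ΔQ = 680.2 − 476 = 204.2; midpoint Q̄ = (476 + 680.2)/2 = 578.1.
ΔI = 83790 − 65200 = 18590; midpoint Ī = (65200 + 83790)/2 = 74495.
η = (ΔQ/Q̄) ÷ (ΔI/Ī) = (204.2/578.1) ÷ (18590/74495) = 1.415.

1.415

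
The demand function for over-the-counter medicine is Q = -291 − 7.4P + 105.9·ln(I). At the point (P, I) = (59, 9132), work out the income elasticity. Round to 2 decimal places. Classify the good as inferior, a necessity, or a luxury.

0.44 (necessity)

At P = 59, I = 9132: Q = 238.159.
Holding P constant, ∂Q/∂I = 105.9/I = 0.0115966.
η_I = (∂Q/∂I)·(I/Q) = 0.0115966 × (9132/238.159) = 0.44.
Since 0 < η < 1, this is a necessity.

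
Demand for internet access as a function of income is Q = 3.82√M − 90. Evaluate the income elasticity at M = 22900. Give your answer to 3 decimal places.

0.592

At M = 22900: Q = 488.071.
dQ/dM = 3.82/(2√M) = 0.0126216 at this income.
η = (dQ/dM)·(M/Q) = 0.0126216 × (22900/488.071) = 0.592.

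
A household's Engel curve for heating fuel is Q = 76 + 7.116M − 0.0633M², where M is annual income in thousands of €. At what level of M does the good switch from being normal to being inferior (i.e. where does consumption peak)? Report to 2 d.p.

56.21

dQ/dM = 7.116 − 0.1266M.
The good is inferior where dQ/dM < 0. Setting dQ/dM = 0 gives M = 7.116 / 0.1266 = 56.21.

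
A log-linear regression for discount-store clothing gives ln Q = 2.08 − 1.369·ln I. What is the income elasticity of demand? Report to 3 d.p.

In a log-linear demand, the coefficient on ln I is the income elasticity.
So η = -1.369.

-1.369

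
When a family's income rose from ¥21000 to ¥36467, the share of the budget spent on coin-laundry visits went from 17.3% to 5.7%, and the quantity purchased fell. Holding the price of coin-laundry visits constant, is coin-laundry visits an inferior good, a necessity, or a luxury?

inferior good

Quantity demanded falls as income rises, so η < 0.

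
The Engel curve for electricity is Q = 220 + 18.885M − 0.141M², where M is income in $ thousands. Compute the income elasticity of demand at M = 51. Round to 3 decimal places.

0.281

At M = 51: Q = 816.3940.
dQ/dM = 18.885 − 0.282M = 4.50300.
η = (dQ/dM)·(M/Q) = 4.50300 × (51/816.3940) = 0.281.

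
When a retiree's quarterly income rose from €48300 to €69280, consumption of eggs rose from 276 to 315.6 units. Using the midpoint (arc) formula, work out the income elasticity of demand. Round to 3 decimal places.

ΔQ = 315.6 − 276 = 39.6; midpoint Q̄ = (276 + 315.6)/2 = 295.8.
ΔI = 69280 − 48300 = 20980; midpoint Ī = (48300 + 69280)/2 = 58790.
η = (ΔQ/Q̄) ÷ (ΔI/Ī) = (39.6/295.8) ÷ (20980/58790) = 0.375.

0.375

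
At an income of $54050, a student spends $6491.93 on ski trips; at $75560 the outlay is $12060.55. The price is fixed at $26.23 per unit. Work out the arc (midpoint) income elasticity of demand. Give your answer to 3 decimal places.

With a constant price, Q₁ = 6491.93/26.23 = 247.500 and Q₂ = 12060.55/26.23 = 459.800 (equivalently, work directly with expenditure since P cancels).
Midpoint %ΔQ = (12060.55 − 6491.93)/9276.24 = 0.60031; midpoint %ΔI = (75560 − 54050)/64805 = 0.33192.
η = 0.60031 / 0.33192 = 1.809.

1.809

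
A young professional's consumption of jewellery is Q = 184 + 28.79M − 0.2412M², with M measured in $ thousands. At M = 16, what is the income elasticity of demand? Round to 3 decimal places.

0.578

At M = 16: Q = 582.8928.
dQ/dM = 28.79 − 0.4824M = 21.07160.
η = (dQ/dM)·(M/Q) = 21.07160 × (16/582.8928) = 0.578.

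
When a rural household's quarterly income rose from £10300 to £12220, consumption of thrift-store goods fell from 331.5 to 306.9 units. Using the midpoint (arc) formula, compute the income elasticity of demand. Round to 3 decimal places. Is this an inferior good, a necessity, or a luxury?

ΔQ = 306.9 − 331.5 = -24.6; midpoint Q̄ = (331.5 + 306.9)/2 = 319.2.
ΔI = 12220 − 10300 = 1920; midpoint Ī = (10300 + 12220)/2 = 11260.
η = (ΔQ/Q̄) ÷ (ΔI/Ī) = (-24.6/319.2) ÷ (1920/11260) = -0.452.
η < 0 ⇒ inferior good.

-0.452 (inferior good)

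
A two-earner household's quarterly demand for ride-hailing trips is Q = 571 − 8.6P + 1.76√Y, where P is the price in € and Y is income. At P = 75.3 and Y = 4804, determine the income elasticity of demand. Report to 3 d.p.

1.343

At P = 75.3, Y = 4804: Q = 45.407.
Holding P constant, ∂Q/∂Y = 1.76/(2√Y) = 0.0126964.
η_Y = (∂Q/∂Y)·(Y/Q) = 0.0126964 × (4804/45.407) = 1.343.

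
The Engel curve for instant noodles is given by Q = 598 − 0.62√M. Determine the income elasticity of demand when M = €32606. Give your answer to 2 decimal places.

-0.12

At M = 32606: Q = 486.046.
dQ/dM = -0.62/(2√M) = -0.00171677 at this income.
η = (dQ/dM)·(M/Q) = -0.00171677 × (32606/486.046) = -0.12.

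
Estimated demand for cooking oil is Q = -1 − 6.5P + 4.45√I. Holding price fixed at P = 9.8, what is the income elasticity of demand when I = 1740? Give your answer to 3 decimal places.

At P = 9.8, I = 1740: Q = 120.924.
Holding P constant, ∂Q/∂I = 4.45/(2√I) = 0.0533403.
η_I = (∂Q/∂I)·(I/Q) = 0.0533403 × (1740/120.924) = 0.768.

0.768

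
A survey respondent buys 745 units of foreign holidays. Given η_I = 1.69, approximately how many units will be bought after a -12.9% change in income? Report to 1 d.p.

%ΔQ ≈ η × %ΔI = 1.69 × (-12.9%) = -21.801%.
New Q ≈ 745 × (1 − 0.21801) = 582.6.

582.6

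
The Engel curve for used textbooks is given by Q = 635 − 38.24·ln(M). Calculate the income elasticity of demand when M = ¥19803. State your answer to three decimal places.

-0.149

At M = 19803: Q = 256.669.
dQ/dM = -38.24/M = -0.00193102 at this income.
η = (dQ/dM)·(M/Q) = -0.00193102 × (19803/256.669) = -0.149.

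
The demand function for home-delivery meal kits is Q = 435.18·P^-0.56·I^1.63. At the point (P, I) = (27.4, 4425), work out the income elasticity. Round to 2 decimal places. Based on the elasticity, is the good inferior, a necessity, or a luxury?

For a multiplicative demand Q = A·P^α·I^β, the income elasticity is β everywhere.
Here β = 1.63, so η = 1.63.
Since η > 1, this is a luxury.

1.63 (luxury)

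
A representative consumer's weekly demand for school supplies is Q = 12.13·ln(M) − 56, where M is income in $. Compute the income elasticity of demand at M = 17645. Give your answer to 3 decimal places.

At M = 17645: Q = 62.610.
dQ/dM = 12.13/M = 0.000687447 at this income.
η = (dQ/dM)·(M/Q) = 0.000687447 × (17645/62.610) = 0.194.

0.194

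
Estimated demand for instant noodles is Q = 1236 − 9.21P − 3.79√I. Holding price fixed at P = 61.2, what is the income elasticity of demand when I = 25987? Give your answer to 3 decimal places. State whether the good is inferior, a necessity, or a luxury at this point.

At P = 61.2, I = 25987: Q = 61.382.
Holding P constant, ∂Q/∂I = -3.79/(2√I) = -0.0117552.
η_I = (∂Q/∂I)·(I/Q) = -0.0117552 × (25987/61.382) = -4.977.
Since η < 0, this is an inferior good.

-4.977 (inferior good)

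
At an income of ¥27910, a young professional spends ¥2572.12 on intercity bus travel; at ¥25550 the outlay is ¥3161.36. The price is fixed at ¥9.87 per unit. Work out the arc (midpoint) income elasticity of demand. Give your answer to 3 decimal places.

With a constant price, Q₁ = 2572.12/9.87 = 260.600 and Q₂ = 3161.36/9.87 = 320.300 (equivalently, work directly with expenditure since P cancels).
Midpoint %ΔQ = (3161.36 − 2572.12)/2866.74 = 0.20554; midpoint %ΔI = (25550 − 27910)/26730 = -0.08829.
η = 0.20554 / -0.08829 = -2.328.

-2.328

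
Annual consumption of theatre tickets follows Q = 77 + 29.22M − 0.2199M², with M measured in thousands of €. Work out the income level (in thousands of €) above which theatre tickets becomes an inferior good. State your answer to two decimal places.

dQ/dM = 29.22 − 0.4398M.
The good is inferior where dQ/dM < 0. Setting dQ/dM = 0 gives M = 29.22 / 0.4398 = 66.44.

66.44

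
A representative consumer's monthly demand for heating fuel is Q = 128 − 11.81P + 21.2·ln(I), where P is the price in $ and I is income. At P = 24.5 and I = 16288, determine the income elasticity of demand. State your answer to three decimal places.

At P = 24.5, I = 16288: Q = 44.256.
Holding P constant, ∂Q/∂I = 21.2/I = 0.00130157.
η_I = (∂Q/∂I)·(I/Q) = 0.00130157 × (16288/44.256) = 0.479.

0.479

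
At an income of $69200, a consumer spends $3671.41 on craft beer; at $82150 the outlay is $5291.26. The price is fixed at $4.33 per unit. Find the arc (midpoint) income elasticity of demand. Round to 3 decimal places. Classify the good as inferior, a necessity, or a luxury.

2.112 (luxury)

With a constant price, Q₁ = 3671.41/4.33 = 847.901 and Q₂ = 5291.26/4.33 = 1222.000 (equivalently, work directly with expenditure since P cancels).
Midpoint %ΔQ = (5291.26 − 3671.41)/4481.34 = 0.36147; midpoint %ΔI = (82150 − 69200)/75675 = 0.17113.
η = 0.36147 / 0.17113 = 2.112.
η > 1 ⇒ luxury.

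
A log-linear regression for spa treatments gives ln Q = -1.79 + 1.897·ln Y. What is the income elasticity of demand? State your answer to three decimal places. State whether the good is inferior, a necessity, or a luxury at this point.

1.897 (luxury)

In a log-linear demand, the coefficient on ln Y is the income elasticity.
So η = 1.897.
η > 1 ⇒ luxury.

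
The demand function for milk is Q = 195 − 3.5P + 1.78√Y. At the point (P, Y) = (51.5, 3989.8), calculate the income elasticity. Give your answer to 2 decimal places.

At P = 51.5, Y = 3989.8: Q = 127.183.
Holding P constant, ∂Q/∂Y = 1.78/(2√Y) = 0.0140901.
η_Y = (∂Q/∂Y)·(Y/Q) = 0.0140901 × (3989.8/127.183) = 0.44.

0.44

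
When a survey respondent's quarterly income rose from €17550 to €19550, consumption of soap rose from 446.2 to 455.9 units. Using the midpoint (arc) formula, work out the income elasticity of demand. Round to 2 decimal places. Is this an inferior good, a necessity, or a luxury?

0.20 (necessity)

ΔQ = 455.9 − 446.2 = 9.7; midpoint Q̄ = (446.2 + 455.9)/2 = 451.05.
ΔI = 19550 − 17550 = 2000; midpoint Ī = (17550 + 19550)/2 = 18550.
η = (ΔQ/Q̄) ÷ (ΔI/Ī) = (9.7/451.05) ÷ (2000/18550) = 0.20.
0 < η < 1 ⇒ necessity.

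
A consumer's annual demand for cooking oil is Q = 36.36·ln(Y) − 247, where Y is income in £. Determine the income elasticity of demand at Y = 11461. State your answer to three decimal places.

At Y = 11461: Q = 92.846.
dQ/dY = 36.36/Y = 0.0031725 at this income.
η = (dQ/dY)·(Y/Q) = 0.0031725 × (11461/92.846) = 0.392.

0.392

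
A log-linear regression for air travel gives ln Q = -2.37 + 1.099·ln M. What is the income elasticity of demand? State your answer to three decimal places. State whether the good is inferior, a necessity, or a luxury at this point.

In a log-linear demand, the coefficient on ln M is the income elasticity.
So η = 1.099.
η > 1 ⇒ luxury.

1.099 (luxury)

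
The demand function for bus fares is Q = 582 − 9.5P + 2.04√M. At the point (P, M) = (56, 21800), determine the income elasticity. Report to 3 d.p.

At P = 56, M = 21800: Q = 351.202.
Holding P constant, ∂Q/∂M = 2.04/(2√M) = 0.00690831.
η_M = (∂Q/∂M)·(M/Q) = 0.00690831 × (21800/351.202) = 0.429.

0.429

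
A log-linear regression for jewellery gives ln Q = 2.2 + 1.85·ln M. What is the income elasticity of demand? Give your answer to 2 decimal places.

1.85

In a log-linear demand, the coefficient on ln M is the income elasticity.
So η = 1.85.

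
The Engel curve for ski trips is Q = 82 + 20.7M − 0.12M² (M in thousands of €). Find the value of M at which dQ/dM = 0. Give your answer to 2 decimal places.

86.25

dQ/dM = 20.7 − 0.24M.
The good is inferior where dQ/dM < 0. Setting dQ/dM = 0 gives M = 20.7 / 0.24 = 86.25.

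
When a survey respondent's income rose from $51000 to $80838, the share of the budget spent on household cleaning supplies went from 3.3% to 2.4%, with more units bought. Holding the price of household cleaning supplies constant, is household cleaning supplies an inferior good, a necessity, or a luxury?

Quantity rises but the budget share falls as income rises, so 0 < η < 1.

necessity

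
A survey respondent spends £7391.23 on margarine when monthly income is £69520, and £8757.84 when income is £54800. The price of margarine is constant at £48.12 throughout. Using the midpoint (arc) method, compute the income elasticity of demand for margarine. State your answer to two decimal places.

-0.71

With a constant price, Q₁ = 7391.23/48.12 = 153.600 and Q₂ = 8757.84/48.12 = 182.000 (equivalently, work directly with expenditure since P cancels).
Midpoint %ΔQ = (8757.84 − 7391.23)/8074.54 = 0.16925; midpoint %ΔI = (54800 − 69520)/62160 = -0.23681.
η = 0.16925 / -0.23681 = -0.71.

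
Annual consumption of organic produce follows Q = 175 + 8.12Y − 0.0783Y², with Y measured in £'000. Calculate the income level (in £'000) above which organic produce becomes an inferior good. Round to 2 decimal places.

51.85

dQ/dY = 8.12 − 0.1566Y.
The good is inferior where dQ/dY < 0. Setting dQ/dY = 0 gives Y = 8.12 / 0.1566 = 51.85.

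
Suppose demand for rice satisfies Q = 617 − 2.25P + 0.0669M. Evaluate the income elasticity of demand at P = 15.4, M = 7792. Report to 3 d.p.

0.472

At P = 15.4, M = 7792: Q = 1103.635.
Holding P constant, ∂Q/∂M = 0.0669.
η_M = (∂Q/∂M)·(M/Q) = 0.0669 × (7792/1103.635) = 0.472.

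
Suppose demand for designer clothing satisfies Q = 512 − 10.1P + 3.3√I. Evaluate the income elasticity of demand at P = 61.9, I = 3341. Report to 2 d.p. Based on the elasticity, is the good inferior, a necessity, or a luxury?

At P = 61.9, I = 3341: Q = 77.555.
Holding P constant, ∂Q/∂I = 3.3/(2√I) = 0.028546.
η_I = (∂Q/∂I)·(I/Q) = 0.028546 × (3341/77.555) = 1.23.
Since η > 1, this is a luxury.

1.23 (luxury)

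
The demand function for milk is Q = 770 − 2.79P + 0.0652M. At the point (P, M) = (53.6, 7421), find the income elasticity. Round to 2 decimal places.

0.44

At P = 53.6, M = 7421: Q = 1104.305.
Holding P constant, ∂Q/∂M = 0.0652.
η_M = (∂Q/∂M)·(M/Q) = 0.0652 × (7421/1104.305) = 0.44.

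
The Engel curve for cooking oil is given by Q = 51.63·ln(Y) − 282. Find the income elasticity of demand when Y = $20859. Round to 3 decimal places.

At Y = 20859: Q = 231.488.
dQ/dY = 51.63/Y = 0.00247519 at this income.
η = (dQ/dY)·(Y/Q) = 0.00247519 × (20859/231.488) = 0.223.

0.223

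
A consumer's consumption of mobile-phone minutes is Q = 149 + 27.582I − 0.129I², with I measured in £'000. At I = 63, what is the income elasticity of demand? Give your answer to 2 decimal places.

At I = 63: Q = 1374.6650.
dQ/dI = 27.582 − 0.258I = 11.32800.
η = (dQ/dI)·(I/Q) = 11.32800 × (63/1374.6650) = 0.52.

0.52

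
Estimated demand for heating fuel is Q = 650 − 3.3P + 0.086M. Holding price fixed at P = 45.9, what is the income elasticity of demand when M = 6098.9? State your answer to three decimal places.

At P = 45.9, M = 6098.9: Q = 1023.035.
Holding P constant, ∂Q/∂M = 0.086.
η_M = (∂Q/∂M)·(M/Q) = 0.086 × (6098.9/1023.035) = 0.513.

0.513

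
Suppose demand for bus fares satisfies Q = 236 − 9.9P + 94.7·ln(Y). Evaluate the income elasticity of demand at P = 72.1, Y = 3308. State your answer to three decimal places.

At P = 72.1, Y = 3308: Q = 289.668.
Holding P constant, ∂Q/∂Y = 94.7/Y = 0.0286276.
η_Y = (∂Q/∂Y)·(Y/Q) = 0.0286276 × (3308/289.668) = 0.327.

0.327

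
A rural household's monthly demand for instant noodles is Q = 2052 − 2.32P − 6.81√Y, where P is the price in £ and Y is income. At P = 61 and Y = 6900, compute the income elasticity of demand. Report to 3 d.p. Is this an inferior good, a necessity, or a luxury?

At P = 61, Y = 6900: Q = 1344.799.
Holding P constant, ∂Q/∂Y = -6.81/(2√Y) = -0.0409914.
η_Y = (∂Q/∂Y)·(Y/Q) = -0.0409914 × (6900/1344.799) = -0.210.
Since η < 0, this is an inferior good.

-0.210 (inferior good)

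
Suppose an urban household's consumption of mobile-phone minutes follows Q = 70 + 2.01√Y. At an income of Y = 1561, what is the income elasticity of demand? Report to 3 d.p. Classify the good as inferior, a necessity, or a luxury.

0.266 (necessity)

At Y = 1561: Q = 149.414.
dQ/dY = 2.01/(2√Y) = 0.0254369 at this income.
η = (dQ/dY)·(Y/Q) = 0.0254369 × (1561/149.414) = 0.266.
Since 0 < η < 1, the good is a necessity.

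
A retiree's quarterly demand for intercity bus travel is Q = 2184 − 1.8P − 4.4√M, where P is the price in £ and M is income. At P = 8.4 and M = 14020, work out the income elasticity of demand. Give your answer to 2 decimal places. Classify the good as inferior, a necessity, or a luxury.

-0.16 (inferior good)

At P = 8.4, M = 14020: Q = 1647.893.
Holding P constant, ∂Q/∂M = -4.4/(2√M) = -0.0185801.
η_M = (∂Q/∂M)·(M/Q) = -0.0185801 × (14020/1647.893) = -0.16.
Since η < 0, this is an inferior good.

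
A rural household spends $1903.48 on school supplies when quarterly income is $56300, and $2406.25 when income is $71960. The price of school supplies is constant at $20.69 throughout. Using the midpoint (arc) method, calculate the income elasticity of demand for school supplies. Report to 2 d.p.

0.96

With a constant price, Q₁ = 1903.48/20.69 = 92.000 and Q₂ = 2406.25/20.69 = 116.300 (equivalently, work directly with expenditure since P cancels).
Midpoint %ΔQ = (2406.25 − 1903.48)/2154.86 = 0.23332; midpoint %ΔI = (71960 − 56300)/64130 = 0.24419.
η = 0.23332 / 0.24419 = 0.96.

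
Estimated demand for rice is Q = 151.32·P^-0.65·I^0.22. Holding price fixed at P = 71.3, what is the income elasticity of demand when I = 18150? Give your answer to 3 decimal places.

0.220

For a multiplicative demand Q = A·P^α·I^β, the income elasticity is β everywhere.
Here β = 0.22, so η = 0.220.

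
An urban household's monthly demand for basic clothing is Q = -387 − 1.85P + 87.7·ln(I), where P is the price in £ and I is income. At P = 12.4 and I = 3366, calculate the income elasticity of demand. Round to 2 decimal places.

0.29

At P = 12.4, I = 3366: Q = 302.314.
Holding P constant, ∂Q/∂I = 87.7/I = 0.0260547.
η_I = (∂Q/∂I)·(I/Q) = 0.0260547 × (3366/302.314) = 0.29.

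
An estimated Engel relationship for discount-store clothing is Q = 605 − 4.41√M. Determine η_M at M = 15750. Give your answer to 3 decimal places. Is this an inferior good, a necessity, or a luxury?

-5.368 (inferior good)

At M = 15750: Q = 51.549.
dQ/dM = -4.41/(2√M) = -0.0175699 at this income.
η = (dQ/dM)·(M/Q) = -0.0175699 × (15750/51.549) = -5.368.
Since η < 0, the good is an inferior good.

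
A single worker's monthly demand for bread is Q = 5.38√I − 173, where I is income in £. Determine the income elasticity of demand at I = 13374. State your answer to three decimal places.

0.693

At I = 13374: Q = 449.176.
dQ/dI = 5.38/(2√I) = 0.0232606 at this income.
η = (dQ/dI)·(I/Q) = 0.0232606 × (13374/449.176) = 0.693.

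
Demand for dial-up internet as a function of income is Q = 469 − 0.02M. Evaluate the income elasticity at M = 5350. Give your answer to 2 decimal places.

-0.30

At M = 5350: Q = 362.000.
dQ/dM = −0.02.
η = (dQ/dM)·(M/Q) = -0.02 × (5350/362.000) = -0.30.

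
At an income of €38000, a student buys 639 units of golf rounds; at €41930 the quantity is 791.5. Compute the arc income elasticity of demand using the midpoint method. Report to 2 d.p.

ΔQ = 791.5 − 639 = 152.5; midpoint Q̄ = (639 + 791.5)/2 = 715.25.
ΔI = 41930 − 38000 = 3930; midpoint Ī = (38000 + 41930)/2 = 39965.
η = (ΔQ/Q̄) ÷ (ΔI/Ī) = (152.5/715.25) ÷ (3930/39965) = 2.17.

2.17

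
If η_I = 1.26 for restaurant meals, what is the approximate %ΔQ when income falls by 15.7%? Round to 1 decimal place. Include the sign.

%ΔQ ≈ η × %ΔI = 1.26 × (-15.7%) = -19.8%.

-19.8%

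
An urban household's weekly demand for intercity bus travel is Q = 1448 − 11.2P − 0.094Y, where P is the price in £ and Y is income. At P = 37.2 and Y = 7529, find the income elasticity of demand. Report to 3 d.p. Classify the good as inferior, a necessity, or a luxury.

-2.187 (inferior good)

At P = 37.2, Y = 7529: Q = 323.634.
Holding P constant, ∂Q/∂Y = −0.094.
η_Y = (∂Q/∂Y)·(Y/Q) = -0.094 × (7529/323.634) = -2.187.
Since η < 0, this is an inferior good.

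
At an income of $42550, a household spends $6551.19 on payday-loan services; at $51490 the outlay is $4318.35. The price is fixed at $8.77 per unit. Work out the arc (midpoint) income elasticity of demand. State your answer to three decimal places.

With a constant price, Q₁ = 6551.19/8.77 = 747.000 and Q₂ = 4318.35/8.77 = 492.400 (equivalently, work directly with expenditure since P cancels).
Midpoint %ΔQ = (4318.35 − 6551.19)/5434.77 = -0.41084; midpoint %ΔI = (51490 − 42550)/47020 = 0.19013.
η = -0.41084 / 0.19013 = -2.161.

-2.161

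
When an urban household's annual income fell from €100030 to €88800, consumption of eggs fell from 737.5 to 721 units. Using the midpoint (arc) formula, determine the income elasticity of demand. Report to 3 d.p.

0.190

ΔQ = 721 − 737.5 = -16.5; midpoint Q̄ = (737.5 + 721)/2 = 729.25.
ΔI = 88800 − 100030 = -11230; midpoint Ī = (100030 + 88800)/2 = 94415.
η = (ΔQ/Q̄) ÷ (ΔI/Ī) = (-16.5/729.25) ÷ (-11230/94415) = 0.190.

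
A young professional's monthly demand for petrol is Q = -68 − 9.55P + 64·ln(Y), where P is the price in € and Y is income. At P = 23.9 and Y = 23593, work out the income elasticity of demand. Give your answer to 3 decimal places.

0.184

At P = 23.9, Y = 23593: Q = 348.152.
Holding P constant, ∂Q/∂Y = 64/Y = 0.00271267.
η_Y = (∂Q/∂Y)·(Y/Q) = 0.00271267 × (23593/348.152) = 0.184.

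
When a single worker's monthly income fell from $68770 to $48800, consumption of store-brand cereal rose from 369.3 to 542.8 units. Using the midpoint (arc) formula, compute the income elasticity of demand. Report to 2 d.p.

ΔQ = 542.8 − 369.3 = 173.5; midpoint Q̄ = (369.3 + 542.8)/2 = 456.05.
ΔI = 48800 − 68770 = -19970; midpoint Ī = (68770 + 48800)/2 = 58785.
η = (ΔQ/Q̄) ÷ (ΔI/Ī) = (173.5/456.05) ÷ (-19970/58785) = -1.12.

-1.12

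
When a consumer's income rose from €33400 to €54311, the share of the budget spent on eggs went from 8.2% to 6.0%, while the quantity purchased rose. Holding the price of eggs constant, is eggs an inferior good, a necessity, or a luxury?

Quantity rises but the budget share falls as income rises, so 0 < η < 1.

necessity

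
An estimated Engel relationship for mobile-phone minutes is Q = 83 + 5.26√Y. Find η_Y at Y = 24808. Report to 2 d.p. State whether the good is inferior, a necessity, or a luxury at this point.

0.45 (necessity)

At Y = 24808: Q = 911.479.
dQ/dY = 5.26/(2√Y) = 0.0166978 at this income.
η = (dQ/dY)·(Y/Q) = 0.0166978 × (24808/911.479) = 0.45.
Since 0 < η < 1, the good is a necessity.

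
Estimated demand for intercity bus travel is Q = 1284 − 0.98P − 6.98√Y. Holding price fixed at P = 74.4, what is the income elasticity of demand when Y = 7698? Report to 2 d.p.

-0.51

At P = 74.4, Y = 7698: Q = 598.675.
Holding P constant, ∂Q/∂Y = -6.98/(2√Y) = -0.0397774.
η_Y = (∂Q/∂Y)·(Y/Q) = -0.0397774 × (7698/598.675) = -0.51.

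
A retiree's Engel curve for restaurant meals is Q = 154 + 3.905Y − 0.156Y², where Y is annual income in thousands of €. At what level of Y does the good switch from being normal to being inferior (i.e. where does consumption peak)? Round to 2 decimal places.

dQ/dY = 3.905 − 0.312Y.
The good is inferior where dQ/dY < 0. Setting dQ/dY = 0 gives Y = 3.905 / 0.312 = 12.52.

12.52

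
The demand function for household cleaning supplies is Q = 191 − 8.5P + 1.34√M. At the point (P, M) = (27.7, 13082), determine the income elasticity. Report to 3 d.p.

0.704

At P = 27.7, M = 13082: Q = 108.815.
Holding P constant, ∂Q/∂M = 1.34/(2√M) = 0.00585784.
η_M = (∂Q/∂M)·(M/Q) = 0.00585784 × (13082/108.815) = 0.704.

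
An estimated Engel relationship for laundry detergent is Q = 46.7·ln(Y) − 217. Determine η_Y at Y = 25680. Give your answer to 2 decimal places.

At Y = 25680: Q = 257.167.
dQ/dY = 46.7/Y = 0.00181854 at this income.
η = (dQ/dY)·(Y/Q) = 0.00181854 × (25680/257.167) = 0.18.

0.18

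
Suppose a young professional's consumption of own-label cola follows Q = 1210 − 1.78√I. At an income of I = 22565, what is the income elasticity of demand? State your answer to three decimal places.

-0.142

At I = 22565: Q = 942.615.
dQ/dI = -1.78/(2√I) = -0.00592478 at this income.
η = (dQ/dI)·(I/Q) = -0.00592478 × (22565/942.615) = -0.142.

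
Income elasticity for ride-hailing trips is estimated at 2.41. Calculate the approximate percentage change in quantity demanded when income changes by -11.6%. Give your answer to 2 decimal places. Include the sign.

%ΔQ ≈ η × %ΔI = 2.41 × (-11.6%) = -27.96%.

-27.96%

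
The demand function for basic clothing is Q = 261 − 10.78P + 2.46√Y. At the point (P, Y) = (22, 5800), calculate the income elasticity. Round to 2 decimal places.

0.44

At P = 22, Y = 5800: Q = 211.188.
Holding P constant, ∂Q/∂Y = 2.46/(2√Y) = 0.0161507.
η_Y = (∂Q/∂Y)·(Y/Q) = 0.0161507 × (5800/211.188) = 0.44.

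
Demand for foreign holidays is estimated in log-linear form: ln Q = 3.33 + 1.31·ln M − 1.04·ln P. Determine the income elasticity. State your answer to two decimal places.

1.31

In a log-linear demand, the coefficient on ln M is the income elasticity.
So η = 1.31.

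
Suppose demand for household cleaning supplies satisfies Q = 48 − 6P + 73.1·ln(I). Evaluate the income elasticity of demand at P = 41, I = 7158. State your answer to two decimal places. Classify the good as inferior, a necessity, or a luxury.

0.16 (necessity)

At P = 41, I = 7158: Q = 450.835.
Holding P constant, ∂Q/∂I = 73.1/I = 0.0102123.
η_I = (∂Q/∂I)·(I/Q) = 0.0102123 × (7158/450.835) = 0.16.
Since 0 < η < 1, this is a necessity.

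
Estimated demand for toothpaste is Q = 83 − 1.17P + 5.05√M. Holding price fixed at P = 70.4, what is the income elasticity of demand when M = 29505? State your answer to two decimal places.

0.50

At P = 70.4, M = 29505: Q = 868.071.
Holding P constant, ∂Q/∂M = 5.05/(2√M) = 0.0146999.
η_M = (∂Q/∂M)·(M/Q) = 0.0146999 × (29505/868.071) = 0.50.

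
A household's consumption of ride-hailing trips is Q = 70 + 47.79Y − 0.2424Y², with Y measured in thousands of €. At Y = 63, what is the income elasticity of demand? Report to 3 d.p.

At Y = 63: Q = 2118.6844.
dQ/dY = 47.79 − 0.4848Y = 17.24760.
η = (dQ/dY)·(Y/Q) = 17.24760 × (63/2118.6844) = 0.513.

0.513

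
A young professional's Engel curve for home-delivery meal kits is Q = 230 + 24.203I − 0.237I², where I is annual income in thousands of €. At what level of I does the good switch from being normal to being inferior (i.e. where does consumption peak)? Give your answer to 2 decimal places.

dQ/dI = 24.203 − 0.474I.
The good is inferior where dQ/dI < 0. Setting dQ/dI = 0 gives I = 24.203 / 0.474 = 51.06.

51.06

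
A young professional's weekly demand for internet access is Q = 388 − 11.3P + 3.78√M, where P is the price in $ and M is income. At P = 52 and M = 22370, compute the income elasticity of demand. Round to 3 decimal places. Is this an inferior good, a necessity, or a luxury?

At P = 52, M = 22370: Q = 365.760.
Holding P constant, ∂Q/∂M = 3.78/(2√M) = 0.0126366.
η_M = (∂Q/∂M)·(M/Q) = 0.0126366 × (22370/365.760) = 0.773.
Since 0 < η < 1, this is a necessity.

0.773 (necessity)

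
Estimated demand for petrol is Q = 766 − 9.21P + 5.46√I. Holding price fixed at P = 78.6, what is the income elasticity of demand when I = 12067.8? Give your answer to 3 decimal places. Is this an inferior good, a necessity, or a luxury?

0.467 (necessity)

At P = 78.6, I = 12067.8: Q = 641.894.
Holding P constant, ∂Q/∂I = 5.46/(2√I) = 0.0248513.
η_I = (∂Q/∂I)·(I/Q) = 0.0248513 × (12067.8/641.894) = 0.467.
Since 0 < η < 1, this is a necessity.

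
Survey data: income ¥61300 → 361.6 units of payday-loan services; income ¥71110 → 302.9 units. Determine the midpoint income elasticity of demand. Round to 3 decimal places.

ΔQ = 302.9 − 361.6 = -58.7; midpoint Q̄ = (361.6 + 302.9)/2 = 332.25.
ΔI = 71110 − 61300 = 9810; midpoint Ī = (61300 + 71110)/2 = 66205.
η = (ΔQ/Q̄) ÷ (ΔI/Ī) = (-58.7/332.25) ÷ (9810/66205) = -1.192.

-1.192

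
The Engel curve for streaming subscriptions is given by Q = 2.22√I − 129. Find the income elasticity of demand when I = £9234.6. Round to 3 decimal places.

At I = 9234.6: Q = 84.335.
dQ/dI = 2.22/(2√I) = 0.0115508 at this income.
η = (dQ/dI)·(I/Q) = 0.0115508 × (9234.6/84.335) = 1.265.

1.265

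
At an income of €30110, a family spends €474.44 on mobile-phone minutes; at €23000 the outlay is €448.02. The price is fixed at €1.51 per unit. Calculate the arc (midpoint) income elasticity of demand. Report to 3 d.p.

0.214

With a constant price, Q₁ = 474.44/1.51 = 314.199 and Q₂ = 448.02/1.51 = 296.702 (equivalently, work directly with expenditure since P cancels).
Midpoint %ΔQ = (448.02 − 474.44)/461.23 = -0.05728; midpoint %ΔI = (23000 − 30110)/26555 = -0.26775.
η = -0.05728 / -0.26775 = 0.214.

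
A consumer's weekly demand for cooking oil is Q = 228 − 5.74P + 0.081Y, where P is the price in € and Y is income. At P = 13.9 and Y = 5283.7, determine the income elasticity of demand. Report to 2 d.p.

0.74

At P = 13.9, Y = 5283.7: Q = 576.194.
Holding P constant, ∂Q/∂Y = 0.081.
η_Y = (∂Q/∂Y)·(Y/Q) = 0.081 × (5283.7/576.194) = 0.74.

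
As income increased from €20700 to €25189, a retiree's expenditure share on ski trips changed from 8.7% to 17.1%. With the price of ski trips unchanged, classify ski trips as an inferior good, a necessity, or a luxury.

The budget share rises as income rises, so η > 1.

luxury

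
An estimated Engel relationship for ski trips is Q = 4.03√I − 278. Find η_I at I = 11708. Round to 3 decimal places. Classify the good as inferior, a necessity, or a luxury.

1.379 (luxury)

At I = 11708: Q = 158.060.
dQ/dI = 4.03/(2√I) = 0.0186223 at this income.
η = (dQ/dI)·(I/Q) = 0.0186223 × (11708/158.060) = 1.379.
Since η > 1, the good is a luxury.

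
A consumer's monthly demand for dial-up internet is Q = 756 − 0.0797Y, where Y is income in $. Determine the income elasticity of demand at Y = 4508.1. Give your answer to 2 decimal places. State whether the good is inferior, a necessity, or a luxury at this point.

-0.91 (inferior good)

At Y = 4508.1: Q = 396.704.
dQ/dY = −0.0797.
η = (dQ/dY)·(Y/Q) = -0.0797 × (4508.1/396.704) = -0.91.
Since η < 0, the good is an inferior good.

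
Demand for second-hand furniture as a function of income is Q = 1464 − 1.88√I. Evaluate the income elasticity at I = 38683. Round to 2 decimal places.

At I = 38683: Q = 1094.242.
dQ/dI = -1.88/(2√I) = -0.00477934 at this income.
η = (dQ/dI)·(I/Q) = -0.00477934 × (38683/1094.242) = -0.17.

-0.17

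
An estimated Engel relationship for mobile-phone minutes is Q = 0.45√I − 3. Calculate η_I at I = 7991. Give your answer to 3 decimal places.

0.540

At I = 7991: Q = 37.227.
dQ/dI = 0.45/(2√I) = 0.00251699 at this income.
η = (dQ/dI)·(I/Q) = 0.00251699 × (7991/37.227) = 0.540.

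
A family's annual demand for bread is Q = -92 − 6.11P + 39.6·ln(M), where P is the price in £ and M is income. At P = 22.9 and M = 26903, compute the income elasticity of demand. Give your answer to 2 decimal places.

At P = 22.9, M = 26903: Q = 172.001.
Holding P constant, ∂Q/∂M = 39.6/M = 0.00147195.
η_M = (∂Q/∂M)·(M/Q) = 0.00147195 × (26903/172.001) = 0.23.

0.23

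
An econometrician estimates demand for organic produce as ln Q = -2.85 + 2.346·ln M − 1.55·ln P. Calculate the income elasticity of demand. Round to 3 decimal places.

2.346

In a log-linear demand, the coefficient on ln M is the income elasticity.
So η = 2.346.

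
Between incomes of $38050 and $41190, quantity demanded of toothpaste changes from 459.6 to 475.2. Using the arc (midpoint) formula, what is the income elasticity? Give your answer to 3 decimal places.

ΔQ = 475.2 − 459.6 = 15.6; midpoint Q̄ = (459.6 + 475.2)/2 = 467.4.
ΔI = 41190 − 38050 = 3140; midpoint Ī = (38050 + 41190)/2 = 39620.
η = (ΔQ/Q̄) ÷ (ΔI/Ī) = (15.6/467.4) ÷ (3140/39620) = 0.421.

0.421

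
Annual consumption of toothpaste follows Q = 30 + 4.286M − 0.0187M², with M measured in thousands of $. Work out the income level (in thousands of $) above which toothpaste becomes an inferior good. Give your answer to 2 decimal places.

dQ/dM = 4.286 − 0.0374M.
The good is inferior where dQ/dM < 0. Setting dQ/dM = 0 gives M = 4.286 / 0.0374 = 114.60.

114.60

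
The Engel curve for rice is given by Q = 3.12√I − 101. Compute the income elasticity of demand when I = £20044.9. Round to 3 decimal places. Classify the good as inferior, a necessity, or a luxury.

0.648 (necessity)

At I = 20044.9: Q = 340.730.
dQ/dI = 3.12/(2√I) = 0.0110185 at this income.
η = (dQ/dI)·(I/Q) = 0.0110185 × (20044.9/340.730) = 0.648.
Since 0 < η < 1, the good is a necessity.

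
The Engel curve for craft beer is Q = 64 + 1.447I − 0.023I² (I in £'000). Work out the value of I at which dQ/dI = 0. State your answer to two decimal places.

31.46

dQ/dI = 1.447 − 0.046I.
The good is inferior where dQ/dI < 0. Setting dQ/dI = 0 gives I = 1.447 / 0.046 = 31.46.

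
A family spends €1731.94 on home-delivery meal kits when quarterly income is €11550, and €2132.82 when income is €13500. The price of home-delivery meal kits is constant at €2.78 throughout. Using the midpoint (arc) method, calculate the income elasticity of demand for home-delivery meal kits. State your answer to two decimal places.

With a constant price, Q₁ = 1731.94/2.78 = 623.000 and Q₂ = 2132.82/2.78 = 767.201 (equivalently, work directly with expenditure since P cancels).
Midpoint %ΔQ = (2132.82 − 1731.94)/1932.38 = 0.20745; midpoint %ΔI = (13500 − 11550)/12525 = 0.15569.
η = 0.20745 / 0.15569 = 1.33.

1.33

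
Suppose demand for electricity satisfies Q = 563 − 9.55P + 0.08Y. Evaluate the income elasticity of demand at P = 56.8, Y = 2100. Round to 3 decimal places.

At P = 56.8, Y = 2100: Q = 188.560.
Holding P constant, ∂Q/∂Y = 0.08.
η_Y = (∂Q/∂Y)·(Y/Q) = 0.08 × (2100/188.560) = 0.891.

0.891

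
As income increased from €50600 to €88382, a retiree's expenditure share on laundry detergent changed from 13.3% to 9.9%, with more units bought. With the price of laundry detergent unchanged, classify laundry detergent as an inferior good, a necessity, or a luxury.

Quantity rises but the budget share falls as income rises, so 0 < η < 1.

necessity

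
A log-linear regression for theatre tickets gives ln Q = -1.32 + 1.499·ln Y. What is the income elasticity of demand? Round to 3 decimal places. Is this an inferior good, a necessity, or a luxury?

1.499 (luxury)

In a log-linear demand, the coefficient on ln Y is the income elasticity.
So η = 1.499.
η > 1 ⇒ luxury.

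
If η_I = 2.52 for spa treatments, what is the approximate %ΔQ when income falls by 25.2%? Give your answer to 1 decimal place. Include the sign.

-63.5%

%ΔQ ≈ η × %ΔI = 2.52 × (-25.2%) = -63.5%.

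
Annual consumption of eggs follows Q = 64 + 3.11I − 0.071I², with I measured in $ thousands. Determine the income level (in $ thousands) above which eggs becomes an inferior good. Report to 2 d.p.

21.90

dQ/dI = 3.11 − 0.142I.
The good is inferior where dQ/dI < 0. Setting dQ/dI = 0 gives I = 3.11 / 0.142 = 21.90.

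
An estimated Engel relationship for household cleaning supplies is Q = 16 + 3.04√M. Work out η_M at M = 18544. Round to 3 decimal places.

0.481

At M = 18544: Q = 429.976.
dQ/dM = 3.04/(2√M) = 0.011162 at this income.
η = (dQ/dM)·(M/Q) = 0.011162 × (18544/429.976) = 0.481.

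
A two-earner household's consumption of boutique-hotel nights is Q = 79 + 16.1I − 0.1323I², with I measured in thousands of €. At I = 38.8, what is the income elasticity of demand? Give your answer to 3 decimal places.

0.449

At I = 38.8: Q = 504.5103.
dQ/dI = 16.1 − 0.2646I = 5.83352.
η = (dQ/dI)·(I/Q) = 5.83352 × (38.8/504.5103) = 0.449.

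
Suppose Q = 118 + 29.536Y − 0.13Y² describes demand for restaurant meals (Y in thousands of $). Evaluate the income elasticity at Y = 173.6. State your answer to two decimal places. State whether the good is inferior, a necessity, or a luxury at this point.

At Y = 173.6: Q = 1327.6448.
dQ/dY = 29.536 − 0.26Y = -15.60000.
η = (dQ/dY)·(Y/Q) = -15.60000 × (173.6/1327.6448) = -2.04.
η < 0 ⇒ inferior good.

-2.04 (inferior good)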